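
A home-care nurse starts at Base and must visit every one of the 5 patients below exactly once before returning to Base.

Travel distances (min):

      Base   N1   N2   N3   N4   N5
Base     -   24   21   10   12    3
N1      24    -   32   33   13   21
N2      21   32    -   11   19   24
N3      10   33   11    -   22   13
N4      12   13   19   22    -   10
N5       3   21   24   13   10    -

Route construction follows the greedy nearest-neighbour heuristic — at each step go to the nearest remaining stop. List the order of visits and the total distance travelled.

From Base: distances to unvisited — N5=3, N3=10, N4=12, N2=21, N1=24. Nearest is N5 (3).
From N5: distances to unvisited — N4=10, N3=13, N1=21, N2=24. Nearest is N4 (10).
From N4: distances to unvisited — N1=13, N2=19, N3=22. Nearest is N1 (13).
From N1: distances to unvisited — N2=32, N3=33. Nearest is N2 (32).
From N2: distances to unvisited — N3=11. Nearest is N3 (11).
Return N3→Base: 10.
Total = 3 + 10 + 13 + 32 + 11 + 10 = 79.

Nearest-neighbour total = 79 min; route Base → N5 → N4 → N1 → N2 → N3 → Base.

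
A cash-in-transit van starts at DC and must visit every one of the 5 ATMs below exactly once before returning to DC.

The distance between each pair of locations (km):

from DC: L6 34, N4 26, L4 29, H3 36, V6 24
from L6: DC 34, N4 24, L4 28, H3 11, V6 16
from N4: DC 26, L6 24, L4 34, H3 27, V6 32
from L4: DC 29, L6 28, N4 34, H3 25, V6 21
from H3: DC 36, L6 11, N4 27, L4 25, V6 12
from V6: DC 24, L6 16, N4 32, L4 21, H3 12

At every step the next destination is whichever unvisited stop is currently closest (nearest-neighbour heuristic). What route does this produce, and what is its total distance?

Total distance 134 km via the nearest-neighbour route DC → V6 → H3 → L6 → N4 → L4 → DC.

From DC: distances to unvisited — V6=24, N4=26, L4=29, L6=34, H3=36. Nearest is V6 (24).
From V6: distances to unvisited — H3=12, L6=16, L4=21, N4=32. Nearest is H3 (12).
From H3: distances to unvisited — L6=11, L4=25, N4=27. Nearest is L6 (11).
From L6: distances to unvisited — N4=24, L4=28. Nearest is N4 (24).
From N4: distances to unvisited — L4=34. Nearest is L4 (34).
Return L4→DC: 29.
Total = 24 + 12 + 11 + 24 + 34 + 29 = 134.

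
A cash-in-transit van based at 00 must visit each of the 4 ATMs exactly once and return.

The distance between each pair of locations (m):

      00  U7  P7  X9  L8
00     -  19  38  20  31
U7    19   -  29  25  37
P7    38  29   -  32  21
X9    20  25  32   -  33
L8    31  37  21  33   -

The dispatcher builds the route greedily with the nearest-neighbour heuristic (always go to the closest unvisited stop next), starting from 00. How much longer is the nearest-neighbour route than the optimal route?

6 m longer than the optimal tour.

From 00: U7=19, X9=20, L8=31, P7=38 → choose U7 (19).
From U7: X9=25, P7=29, L8=37 → choose X9 (25).
From X9: P7=32, L8=33 → choose P7 (32).
From P7: L8=21 → choose L8 (21).
NN route 00 → U7 → X9 → P7 → L8 → 00 costs 128.
Optimal: 00 → U7 → P7 → L8 → X9 → 00 costs 122 (by enumerating all 12 distinct tours).
Excess = 128 − 122 = 6.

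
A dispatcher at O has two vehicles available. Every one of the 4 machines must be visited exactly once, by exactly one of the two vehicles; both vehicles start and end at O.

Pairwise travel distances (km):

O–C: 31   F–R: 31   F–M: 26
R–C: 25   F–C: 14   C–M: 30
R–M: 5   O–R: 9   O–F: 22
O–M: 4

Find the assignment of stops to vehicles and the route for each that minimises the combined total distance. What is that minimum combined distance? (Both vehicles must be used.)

Minimum combined distance: 78 km.

There are 2^3 − 1 = 7 ways to divide the 4 stops into two non-empty groups. For each, the best each vehicle can do is its own shortest tour through its group:
  {F} + {R, C, M}: 44 + 65 = 109
  {R} + {F, C, M}: 18 + 70 = 88
  {F, R} + {C, M}: 62 + 65 = 127
  {C} + {F, R, M}: 62 + 62 = 124
  {F, C} + {R, M}: 67 + 18 = 85
  {R, C} + {F, M}: 65 + 52 = 117
  … (7 splits in total)
  {F, R, C} + {M}: 70 + 8 = 78  ← best
Best: vehicle 1 O → F → C → R → O = 70; vehicle 2 O → M → O = 8; combined 78.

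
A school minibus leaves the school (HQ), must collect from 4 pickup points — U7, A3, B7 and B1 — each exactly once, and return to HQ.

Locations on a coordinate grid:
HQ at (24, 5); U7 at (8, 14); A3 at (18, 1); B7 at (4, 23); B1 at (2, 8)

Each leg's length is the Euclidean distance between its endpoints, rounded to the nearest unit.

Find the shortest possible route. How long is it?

HQ → U7 → A3 → B7 → B1 → HQ: 18+16+26+15+22 = 97
HQ → U7 → A3 → B1 → B7 → HQ: 18+16+17+15+27 = 93
HQ → U7 → B7 → A3 → B1 → HQ: 18+10+26+17+22 = 93
HQ → U7 → B7 → B1 → A3 → HQ: 18+10+15+17+7 = 67
HQ → U7 → B1 → A3 → B7 → HQ: 18+8+17+26+27 = 96
HQ → U7 → B1 → B7 → A3 → HQ: 18+8+15+26+7 = 74
HQ → A3 → U7 → B7 → B1 → HQ: 7+16+10+15+22 = 70
HQ → A3 → U7 → B1 → B7 → HQ: 7+16+8+15+27 = 73
HQ → A3 → B7 → U7 → B1 → HQ: 7+26+10+8+22 = 73
HQ → A3 → B1 → U7 → B7 → HQ: 7+17+8+10+27 = 69
HQ → B7 → U7 → A3 → B1 → HQ: 27+10+16+17+22 = 92
HQ → B7 → A3 → U7 → B1 → HQ: 27+26+16+8+22 = 99
The minimum is 67.
One optimal route: HQ → U7 → B7 → B1 → A3 → HQ (or its reverse).

67 — the shortest possible round trip.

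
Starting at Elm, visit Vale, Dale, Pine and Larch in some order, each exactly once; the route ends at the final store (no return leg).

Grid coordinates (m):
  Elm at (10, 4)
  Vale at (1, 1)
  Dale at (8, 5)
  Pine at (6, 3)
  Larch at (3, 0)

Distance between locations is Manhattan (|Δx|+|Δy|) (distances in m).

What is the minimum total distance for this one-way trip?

Minimum one-way distance = 16 m.

There are 4! = 24 possible orderings.
Elm → Vale → Dale → Pine → Larch: 12+11+4+6 = 33
Elm → Vale → Dale → Larch → Pine: 12+11+10+6 = 39
Elm → Vale → Pine → Dale → Larch: 12+7+4+10 = 33
Elm → Vale → Pine → Larch → Dale: 12+7+6+10 = 35
Elm → Vale → Larch → Dale → Pine: 12+3+10+4 = 29
Elm → Vale → Larch → Pine → Dale: 12+3+6+4 = 25
Elm → Dale → Vale → Pine → Larch: 3+11+7+6 = 27
Elm → Dale → Vale → Larch → Pine: 3+11+3+6 = 23
Elm → Dale → Pine → Vale → Larch: 3+4+7+3 = 17
Elm → Dale → Pine → Larch → Vale: 3+4+6+3 = 16
Elm → Dale → Larch → Vale → Pine: 3+10+3+7 = 23
Elm → Dale → Larch → Pine → Vale: 3+10+6+7 = 26
Elm → Pine → Vale → Dale → Larch: 5+7+11+10 = 33
Elm → Pine → Vale → Larch → Dale: 5+7+3+10 = 25
… (10 more)
The minimum is 16.
One shortest path: Elm → Dale → Pine → Larch → Vale.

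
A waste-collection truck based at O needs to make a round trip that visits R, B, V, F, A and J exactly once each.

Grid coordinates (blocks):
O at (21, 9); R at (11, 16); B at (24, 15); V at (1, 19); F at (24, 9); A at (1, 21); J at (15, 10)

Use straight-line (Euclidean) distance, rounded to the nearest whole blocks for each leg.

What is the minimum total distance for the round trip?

Minimum total distance: 58 blocks.

O→R→B→V→F→A→J→O: 12+13+23+25+26+18+6 = 123
O→R→B→V→F→J→A→O: 12+13+23+25+9+18+23 = 123
O→R→B→V→A→F→J→O: 12+13+23+2+26+9+6 = 91
O→R→B→V→A→J→F→O: 12+13+23+2+18+9+3 = 80
O→R→B→V→J→F→A→O: 12+13+23+17+9+26+23 = 123
O→R→B→V→J→A→F→O: 12+13+23+17+18+26+3 = 112
O→R→B→F→V→A→J→O: 12+13+6+25+2+18+6 = 82
O→R→B→F→V→J→A→O: 12+13+6+25+17+18+23 = 114
… (352 more)
O→F→B→R→V→A→J→O: 3+6+13+10+2+18+6 = 58  ← best
The minimum is 58.
One optimal route: O → F → B → R → V → A → J → O (or its reverse).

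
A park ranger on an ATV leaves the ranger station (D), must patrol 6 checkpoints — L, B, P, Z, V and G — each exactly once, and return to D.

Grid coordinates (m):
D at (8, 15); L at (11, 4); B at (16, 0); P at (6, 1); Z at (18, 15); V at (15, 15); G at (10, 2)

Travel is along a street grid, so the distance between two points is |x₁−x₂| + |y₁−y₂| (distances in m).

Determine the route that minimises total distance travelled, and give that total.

D → L → B → P → Z → V → G → D: 14+9+11+26+3+18+15 = 96
D → L → B → P → Z → G → V → D: 14+9+11+26+21+18+7 = 106
D → L → B → P → V → Z → G → D: 14+9+11+23+3+21+15 = 96
D → L → B → P → V → G → Z → D: 14+9+11+23+18+21+10 = 106
D → L → B → P → G → Z → V → D: 14+9+11+5+21+3+7 = 70
D → L → B → P → G → V → Z → D: 14+9+11+5+18+3+10 = 70
D → L → B → Z → P → V → G → D: 14+9+17+26+23+18+15 = 122
D → L → B → Z → P → G → V → D: 14+9+17+26+5+18+7 = 96
… (352 more)
D → L → G → P → B → Z → V → D: 14+3+5+11+17+3+7 = 60  ← best
The minimum is 60.
One optimal route: D → L → G → P → B → Z → V → D (or its reverse).

Shortest round trip = 60 m.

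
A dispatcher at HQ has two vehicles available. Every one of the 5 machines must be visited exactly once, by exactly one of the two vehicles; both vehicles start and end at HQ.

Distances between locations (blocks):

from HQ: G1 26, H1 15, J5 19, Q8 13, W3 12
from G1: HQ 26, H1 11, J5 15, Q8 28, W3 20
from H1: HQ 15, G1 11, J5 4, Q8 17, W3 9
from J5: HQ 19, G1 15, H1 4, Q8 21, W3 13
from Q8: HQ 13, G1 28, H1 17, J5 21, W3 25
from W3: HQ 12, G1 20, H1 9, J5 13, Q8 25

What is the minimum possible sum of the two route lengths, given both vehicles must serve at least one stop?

Minimum combined distance: 92 blocks.

Try each way of splitting the stops between the two vehicles (each non-empty) and, for each split, find the best tour for each vehicle:
  {G1} + {H1, J5, Q8, W3}: 52 + 59 = 111
  {H1} + {G1, J5, Q8, W3}: 30 + 81 = 111
  {G1, H1} + {J5, Q8, W3}: 52 + 59 = 111
  {J5} + {G1, H1, Q8, W3}: 38 + 73 = 111
  {G1, J5} + {H1, Q8, W3}: 60 + 51 = 111
  {H1, J5} + {G1, Q8, W3}: 38 + 73 = 111
  … (15 splits in total)
  {Q8} + {G1, H1, J5, W3}: 26 + 66 = 92  ← best
Best: vehicle 1 HQ → Q8 → HQ = 26; vehicle 2 HQ → G1 → H1 → J5 → W3 → HQ = 66; combined 92.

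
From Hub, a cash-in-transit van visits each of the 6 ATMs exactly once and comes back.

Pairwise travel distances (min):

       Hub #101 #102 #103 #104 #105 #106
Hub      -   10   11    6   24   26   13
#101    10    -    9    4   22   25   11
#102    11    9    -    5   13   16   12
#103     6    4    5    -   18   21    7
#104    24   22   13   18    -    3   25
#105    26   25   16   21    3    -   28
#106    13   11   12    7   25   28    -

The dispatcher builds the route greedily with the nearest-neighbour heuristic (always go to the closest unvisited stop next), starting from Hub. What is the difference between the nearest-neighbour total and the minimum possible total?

The nearest-neighbour route is 10 min longer than optimal.

Hub: #103=6, #101=10, #102=11, #106=13, #104=24, #105=26 ⇒ #103
#103: #101=4, #102=5, #106=7, #104=18, #105=21 ⇒ #101
#101: #102=9, #106=11, #104=22, #105=25 ⇒ #102
#102: #106=12, #104=13, #105=16 ⇒ #106
#106: #104=25, #105=28 ⇒ #104
#104: #105=3 ⇒ #105
NN route Hub → #103 → #101 → #102 → #106 → #104 → #105 → Hub costs 85.
Optimal: Hub → #101 → #103 → #106 → #102 → #104 → #105 → Hub costs 75 (by enumerating all 360 distinct tours).
Excess = 85 − 75 = 10.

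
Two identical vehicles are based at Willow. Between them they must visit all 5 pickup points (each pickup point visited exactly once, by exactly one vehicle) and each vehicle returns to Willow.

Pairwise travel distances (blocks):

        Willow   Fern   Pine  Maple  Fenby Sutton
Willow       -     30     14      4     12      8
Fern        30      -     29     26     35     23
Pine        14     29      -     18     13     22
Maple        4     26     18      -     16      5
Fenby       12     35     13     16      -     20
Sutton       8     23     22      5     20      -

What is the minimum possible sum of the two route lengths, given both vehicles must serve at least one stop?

Try each way of splitting the stops between the two vehicles (each non-empty) and, for each split, find the best tour for each vehicle:
  {Fern} + {Pine, Maple, Fenby, Sutton}: 60 + 56 = 116
  {Pine} + {Fern, Maple, Fenby, Sutton}: 28 + 79 = 107
  {Fern, Pine} + {Maple, Fenby, Sutton}: 73 + 41 = 114
  {Maple} + {Fern, Pine, Fenby, Sutton}: 8 + 85 = 93
  {Fern, Maple} + {Pine, Fenby, Sutton}: 60 + 55 = 115
  {Pine, Maple} + {Fern, Fenby, Sutton}: 36 + 78 = 114
  … (15 splits in total)
Best: vehicle 1 Willow → Maple → Willow = 8; vehicle 2 Willow → Fenby → Pine → Fern → Sutton → Willow = 85; combined 93.

Minimum combined distance: 93 blocks.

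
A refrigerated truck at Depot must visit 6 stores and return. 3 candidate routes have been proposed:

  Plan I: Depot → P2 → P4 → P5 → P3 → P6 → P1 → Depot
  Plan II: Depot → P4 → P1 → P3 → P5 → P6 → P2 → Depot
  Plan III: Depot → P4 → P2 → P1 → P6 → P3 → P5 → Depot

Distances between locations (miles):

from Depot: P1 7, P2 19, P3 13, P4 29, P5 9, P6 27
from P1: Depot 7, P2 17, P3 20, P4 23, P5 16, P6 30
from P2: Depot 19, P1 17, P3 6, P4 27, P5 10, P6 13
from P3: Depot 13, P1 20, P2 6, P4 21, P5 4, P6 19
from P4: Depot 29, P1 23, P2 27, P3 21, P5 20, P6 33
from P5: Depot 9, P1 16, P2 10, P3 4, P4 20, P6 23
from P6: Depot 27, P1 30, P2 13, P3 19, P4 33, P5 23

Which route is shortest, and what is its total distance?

126 miles — Plan I is the shortest.

Plan I: 19 + 27 + 20 + 4 + 19 + 30 + 7 = 126
Plan II: 29 + 23 + 20 + 4 + 23 + 13 + 19 = 131
Plan III: 29 + 27 + 17 + 30 + 19 + 4 + 9 = 135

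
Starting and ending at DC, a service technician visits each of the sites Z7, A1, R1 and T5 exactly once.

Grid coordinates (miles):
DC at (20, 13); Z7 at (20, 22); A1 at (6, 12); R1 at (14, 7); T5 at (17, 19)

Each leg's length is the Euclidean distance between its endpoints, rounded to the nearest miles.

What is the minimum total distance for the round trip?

Shortest round trip = 43 miles.

DC - Z7 - A1 - R1 - T5 - DC: 9+17+9+12+7 = 54
DC - Z7 - A1 - T5 - R1 - DC: 9+17+13+12+8 = 59
DC - Z7 - R1 - A1 - T5 - DC: 9+16+9+13+7 = 54
DC - Z7 - R1 - T5 - A1 - DC: 9+16+12+13+14 = 64
DC - Z7 - T5 - A1 - R1 - DC: 9+4+13+9+8 = 43
DC - Z7 - T5 - R1 - A1 - DC: 9+4+12+9+14 = 48
DC - A1 - Z7 - R1 - T5 - DC: 14+17+16+12+7 = 66
DC - A1 - Z7 - T5 - R1 - DC: 14+17+4+12+8 = 55
DC - A1 - R1 - Z7 - T5 - DC: 14+9+16+4+7 = 50
DC - A1 - T5 - Z7 - R1 - DC: 14+13+4+16+8 = 55
DC - R1 - Z7 - A1 - T5 - DC: 8+16+17+13+7 = 61
DC - R1 - A1 - Z7 - T5 - DC: 8+9+17+4+7 = 45
The minimum is 43.
One optimal route: DC → Z7 → T5 → A1 → R1 → DC (or its reverse).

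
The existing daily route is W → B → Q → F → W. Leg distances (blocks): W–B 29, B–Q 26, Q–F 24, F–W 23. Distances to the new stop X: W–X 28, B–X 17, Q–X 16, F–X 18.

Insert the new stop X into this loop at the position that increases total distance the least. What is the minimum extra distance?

Minimum extra distance: 7 blocks, inserting X between B and Q.

Insertion cost between consecutive stops i–j is d(i,X) + d(X,j) − d(i,j):
  between W and B: 28 + 17 − 29 = 16
  between B and Q: 17 + 16 − 26 = 7
  between Q and F: 16 + 18 − 24 = 10
  between F and W: 18 + 28 − 23 = 23
Cheapest insertion is between B and Q, adding 7.
New total = 102 + 7 = 109.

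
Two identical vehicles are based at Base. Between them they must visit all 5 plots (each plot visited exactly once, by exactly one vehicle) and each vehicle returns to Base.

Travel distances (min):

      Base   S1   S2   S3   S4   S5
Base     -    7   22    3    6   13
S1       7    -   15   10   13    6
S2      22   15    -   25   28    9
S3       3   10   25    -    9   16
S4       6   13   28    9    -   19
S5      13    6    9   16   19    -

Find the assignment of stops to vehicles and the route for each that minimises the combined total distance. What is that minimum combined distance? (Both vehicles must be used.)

62 min — the smallest possible combined total.

Check every non-empty split of the stops between the two vehicles; for each half take its own optimal tour:
  {S1} + {S2, S3, S4, S5}: 14 + 62 = 76
  {S2} + {S1, S3, S4, S5}: 44 + 44 = 88
  {S1, S2} + {S3, S4, S5}: 44 + 44 = 88
  {S3} + {S1, S2, S4, S5}: 6 + 56 = 62
  {S1, S3} + {S2, S4, S5}: 20 + 56 = 76
  {S2, S3} + {S1, S4, S5}: 50 + 38 = 88
  … (15 splits in total)
Best: vehicle 1 Base → S3 → Base = 6; vehicle 2 Base → S1 → S2 → S5 → S4 → Base = 56; combined 62.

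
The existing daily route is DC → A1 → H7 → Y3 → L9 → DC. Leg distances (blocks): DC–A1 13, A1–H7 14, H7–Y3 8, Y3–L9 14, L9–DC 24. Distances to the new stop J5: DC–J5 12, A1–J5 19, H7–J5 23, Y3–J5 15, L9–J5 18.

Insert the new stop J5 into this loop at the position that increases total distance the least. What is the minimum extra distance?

+6 blocks — insert J5 between L9 and DC.

Insertion cost between consecutive stops i–j is d(i,J5) + d(J5,j) − d(i,j):
  between DC and A1: 12 + 19 − 13 = 18
  between A1 and H7: 19 + 23 − 14 = 28
  between H7 and Y3: 23 + 15 − 8 = 30
  between Y3 and L9: 15 + 18 − 14 = 19
  between L9 and DC: 18 + 12 − 24 = 6
Cheapest insertion is between L9 and DC, adding 6.
New total = 73 + 6 = 79.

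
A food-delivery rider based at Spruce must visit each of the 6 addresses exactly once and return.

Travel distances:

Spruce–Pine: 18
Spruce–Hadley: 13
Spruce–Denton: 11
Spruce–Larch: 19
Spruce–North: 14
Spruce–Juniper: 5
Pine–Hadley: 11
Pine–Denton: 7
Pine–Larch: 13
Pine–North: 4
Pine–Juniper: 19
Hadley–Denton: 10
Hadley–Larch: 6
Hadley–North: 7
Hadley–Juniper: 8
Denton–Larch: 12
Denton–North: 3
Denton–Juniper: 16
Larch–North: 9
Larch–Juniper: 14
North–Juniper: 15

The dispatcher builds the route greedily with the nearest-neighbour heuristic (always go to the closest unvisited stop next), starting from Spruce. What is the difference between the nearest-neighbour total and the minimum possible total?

6 longer than the optimal tour.

Spruce: Juniper=5, Denton=11, Hadley=13, North=14, Pine=18, Larch=19 ⇒ Juniper
Juniper: Hadley=8, Larch=14, North=15, Denton=16, Pine=19 ⇒ Hadley
Hadley: Larch=6, North=7, Denton=10, Pine=11 ⇒ Larch
Larch: North=9, Denton=12, Pine=13 ⇒ North
North: Denton=3, Pine=4 ⇒ Denton
Denton: Pine=7 ⇒ Pine
NN route Spruce → Juniper → Hadley → Larch → North → Denton → Pine → Spruce costs 56.
Optimal: Spruce → Denton → Pine → North → Larch → Hadley → Juniper → Spruce costs 50 (by enumerating all 360 distinct tours).
Excess = 56 − 50 = 6.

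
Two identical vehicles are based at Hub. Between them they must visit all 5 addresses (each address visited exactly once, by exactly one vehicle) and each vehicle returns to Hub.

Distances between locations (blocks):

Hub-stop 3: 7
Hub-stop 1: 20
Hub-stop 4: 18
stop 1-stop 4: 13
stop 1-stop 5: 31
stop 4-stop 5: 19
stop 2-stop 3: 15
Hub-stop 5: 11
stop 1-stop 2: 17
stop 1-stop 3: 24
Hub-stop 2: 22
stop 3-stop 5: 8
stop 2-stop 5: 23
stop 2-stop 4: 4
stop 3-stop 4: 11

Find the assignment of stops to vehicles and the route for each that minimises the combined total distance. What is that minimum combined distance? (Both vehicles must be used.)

Minimum combined distance: 81 blocks.

Try each way of splitting the stops between the two vehicles (each non-empty) and, for each split, find the best tour for each vehicle:
  {stop 1} + {stop 2, stop 3, stop 4, stop 5}: 40 + 56 = 96
  {stop 2} + {stop 1, stop 3, stop 4, stop 5}: 44 + 63 = 107
  {stop 1, stop 2} + {stop 3, stop 4, stop 5}: 59 + 48 = 107
  {stop 3} + {stop 1, stop 2, stop 4, stop 5}: 14 + 71 = 85
  {stop 1, stop 3} + {stop 2, stop 4, stop 5}: 51 + 56 = 107
  {stop 2, stop 3} + {stop 1, stop 4, stop 5}: 44 + 63 = 107
  … (15 splits in total)
  {stop 1, stop 2, stop 3, stop 4} + {stop 5}: 59 + 22 = 81  ← best
Best: vehicle 1 Hub → stop 1 → stop 2 → stop 4 → stop 3 → Hub = 59; vehicle 2 Hub → stop 5 → Hub = 22; combined 81.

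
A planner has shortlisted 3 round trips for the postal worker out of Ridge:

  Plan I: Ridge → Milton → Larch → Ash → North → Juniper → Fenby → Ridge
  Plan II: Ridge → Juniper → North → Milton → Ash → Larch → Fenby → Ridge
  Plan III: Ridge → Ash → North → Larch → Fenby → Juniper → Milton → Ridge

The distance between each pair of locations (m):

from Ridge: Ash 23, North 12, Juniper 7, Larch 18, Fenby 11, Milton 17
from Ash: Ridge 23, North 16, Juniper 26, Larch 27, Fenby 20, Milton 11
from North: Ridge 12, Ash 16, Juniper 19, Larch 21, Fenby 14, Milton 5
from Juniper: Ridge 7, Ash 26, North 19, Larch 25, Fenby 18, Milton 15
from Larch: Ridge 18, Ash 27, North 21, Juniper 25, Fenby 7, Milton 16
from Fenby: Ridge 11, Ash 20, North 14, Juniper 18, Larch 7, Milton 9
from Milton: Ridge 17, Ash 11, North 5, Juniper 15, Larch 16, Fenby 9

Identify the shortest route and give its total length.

Plan I: 17 + 16 + 27 + 16 + 19 + 18 + 11 = 124
Plan II: 7 + 19 + 5 + 11 + 27 + 7 + 11 = 87
Plan III: 23 + 16 + 21 + 7 + 18 + 15 + 17 = 117

Shortest is Plan II, total 87 m.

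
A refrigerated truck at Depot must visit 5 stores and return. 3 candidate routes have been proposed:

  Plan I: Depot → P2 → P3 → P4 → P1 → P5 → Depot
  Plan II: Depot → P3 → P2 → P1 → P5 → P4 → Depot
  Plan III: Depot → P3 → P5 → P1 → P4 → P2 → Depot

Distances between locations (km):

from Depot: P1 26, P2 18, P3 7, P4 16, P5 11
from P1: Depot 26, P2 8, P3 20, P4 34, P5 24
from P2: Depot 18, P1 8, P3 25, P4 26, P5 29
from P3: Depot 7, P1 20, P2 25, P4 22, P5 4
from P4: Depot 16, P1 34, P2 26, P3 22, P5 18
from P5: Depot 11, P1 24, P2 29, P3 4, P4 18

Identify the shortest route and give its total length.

98 km — Plan II is the shortest.

Plan I: 18 + 25 + 22 + 34 + 24 + 11 = 134
Plan II: 7 + 25 + 8 + 24 + 18 + 16 = 98
Plan III: 7 + 4 + 24 + 34 + 26 + 18 = 113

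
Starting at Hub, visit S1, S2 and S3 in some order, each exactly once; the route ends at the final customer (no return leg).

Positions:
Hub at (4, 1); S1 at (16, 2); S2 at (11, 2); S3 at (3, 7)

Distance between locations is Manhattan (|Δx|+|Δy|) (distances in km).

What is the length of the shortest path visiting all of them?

Minimum one-way distance = 25 km.

There are 3! = 6 possible orderings.
Hub - S1 - S2 - S3: 13+5+13 = 31
Hub - S1 - S3 - S2: 13+18+13 = 44
Hub - S2 - S1 - S3: 8+5+18 = 31
Hub - S2 - S3 - S1: 8+13+18 = 39
Hub - S3 - S1 - S2: 7+18+5 = 30
Hub - S3 - S2 - S1: 7+13+5 = 25
The minimum is 25.
One shortest path: Hub → S3 → S2 → S1.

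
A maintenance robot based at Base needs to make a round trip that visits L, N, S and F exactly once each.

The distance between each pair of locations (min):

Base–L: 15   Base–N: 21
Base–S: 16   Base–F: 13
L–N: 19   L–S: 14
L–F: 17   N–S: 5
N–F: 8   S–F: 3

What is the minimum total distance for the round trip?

There are 12 distinct closed tours to check (reversals are equivalent).
Base - L - N - S - F - Base: 15+19+5+3+13 = 55
Base - L - N - F - S - Base: 15+19+8+3+16 = 61
Base - L - S - N - F - Base: 15+14+5+8+13 = 55
Base - L - S - F - N - Base: 15+14+3+8+21 = 61
Base - L - F - N - S - Base: 15+17+8+5+16 = 61
Base - L - F - S - N - Base: 15+17+3+5+21 = 61
Base - N - L - S - F - Base: 21+19+14+3+13 = 70
Base - N - L - F - S - Base: 21+19+17+3+16 = 76
Base - N - S - L - F - Base: 21+5+14+17+13 = 70
Base - N - F - L - S - Base: 21+8+17+14+16 = 76
Base - S - L - N - F - Base: 16+14+19+8+13 = 70
Base - S - N - L - F - Base: 16+5+19+17+13 = 70
The minimum is 55.
One optimal route: Base → L → N → S → F → Base (or its reverse).

Shortest round trip = 55 min.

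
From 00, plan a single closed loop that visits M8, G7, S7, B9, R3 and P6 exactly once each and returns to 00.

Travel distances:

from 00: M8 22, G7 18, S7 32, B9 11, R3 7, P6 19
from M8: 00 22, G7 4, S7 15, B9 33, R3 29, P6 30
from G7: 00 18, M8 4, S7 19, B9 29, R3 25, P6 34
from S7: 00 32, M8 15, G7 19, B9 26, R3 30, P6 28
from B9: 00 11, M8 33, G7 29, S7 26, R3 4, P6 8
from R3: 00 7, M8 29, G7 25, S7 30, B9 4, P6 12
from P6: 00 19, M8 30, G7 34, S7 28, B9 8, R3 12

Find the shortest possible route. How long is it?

00 - M8 - G7 - S7 - B9 - R3 - P6 - 00: 22+4+19+26+4+12+19 = 106
00 - M8 - G7 - S7 - B9 - P6 - R3 - 00: 22+4+19+26+8+12+7 = 98
00 - M8 - G7 - S7 - R3 - B9 - P6 - 00: 22+4+19+30+4+8+19 = 106
00 - M8 - G7 - S7 - R3 - P6 - B9 - 00: 22+4+19+30+12+8+11 = 106
00 - M8 - G7 - S7 - P6 - B9 - R3 - 00: 22+4+19+28+8+4+7 = 92
00 - M8 - G7 - S7 - P6 - R3 - B9 - 00: 22+4+19+28+12+4+11 = 100
00 - M8 - G7 - B9 - S7 - R3 - P6 - 00: 22+4+29+26+30+12+19 = 142
00 - M8 - G7 - B9 - S7 - P6 - R3 - 00: 22+4+29+26+28+12+7 = 128
… (352 more)
00 - G7 - M8 - S7 - P6 - B9 - R3 - 00: 18+4+15+28+8+4+7 = 84  ← best
The minimum is 84.
One optimal route: 00 → G7 → M8 → S7 → P6 → B9 → R3 → 00 (or its reverse).

84 — the shortest possible round trip.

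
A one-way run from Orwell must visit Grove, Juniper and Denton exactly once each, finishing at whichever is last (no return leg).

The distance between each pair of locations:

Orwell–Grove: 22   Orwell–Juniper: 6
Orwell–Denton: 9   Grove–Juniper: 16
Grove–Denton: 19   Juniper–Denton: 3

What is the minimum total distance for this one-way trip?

There are 3! = 6 possible orderings.
Orwell - Grove - Juniper - Denton: 22+16+3 = 41
Orwell - Grove - Denton - Juniper: 22+19+3 = 44
Orwell - Juniper - Grove - Denton: 6+16+19 = 41
Orwell - Juniper - Denton - Grove: 6+3+19 = 28
Orwell - Denton - Grove - Juniper: 9+19+16 = 44
Orwell - Denton - Juniper - Grove: 9+3+16 = 28
The minimum is 28.
One shortest path: Orwell → Juniper → Denton → Grove.

28 — the minimum one-way total.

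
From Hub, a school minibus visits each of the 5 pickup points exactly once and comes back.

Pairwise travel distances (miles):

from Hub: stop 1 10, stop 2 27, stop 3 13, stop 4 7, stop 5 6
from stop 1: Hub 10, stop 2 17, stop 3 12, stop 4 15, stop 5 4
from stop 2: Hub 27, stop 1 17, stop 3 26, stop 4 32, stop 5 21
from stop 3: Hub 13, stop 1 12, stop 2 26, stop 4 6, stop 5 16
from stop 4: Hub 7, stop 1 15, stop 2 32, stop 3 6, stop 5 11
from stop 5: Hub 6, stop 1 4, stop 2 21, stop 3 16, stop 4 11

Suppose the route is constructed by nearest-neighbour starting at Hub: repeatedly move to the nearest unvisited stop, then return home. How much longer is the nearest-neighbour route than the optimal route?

21 miles longer than the optimal tour.

From Hub: stop 5=6, stop 4=7, stop 1=10, stop 3=13, stop 2=27 → choose stop 5 (6).
From stop 5: stop 1=4, stop 4=11, stop 3=16, stop 2=21 → choose stop 1 (4).
From stop 1: stop 3=12, stop 4=15, stop 2=17 → choose stop 3 (12).
From stop 3: stop 4=6, stop 2=26 → choose stop 4 (6).
From stop 4: stop 2=32 → choose stop 2 (32).
NN route Hub → stop 5 → stop 1 → stop 3 → stop 4 → stop 2 → Hub costs 87.
Optimal: Hub → stop 4 → stop 3 → stop 2 → stop 1 → stop 5 → Hub costs 66 (by enumerating all 60 distinct tours).
Excess = 87 − 66 = 21.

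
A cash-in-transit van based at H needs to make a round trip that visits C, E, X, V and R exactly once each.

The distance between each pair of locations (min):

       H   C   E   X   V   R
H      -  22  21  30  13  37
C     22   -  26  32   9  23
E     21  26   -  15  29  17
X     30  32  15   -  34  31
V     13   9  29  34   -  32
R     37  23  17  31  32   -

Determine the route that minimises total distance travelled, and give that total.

Shortest round trip = 107 min.

There are 60 distinct closed tours to check (reversals are equivalent).
H→C→E→X→V→R→H: 22+26+15+34+32+37 = 166
H→C→E→X→R→V→H: 22+26+15+31+32+13 = 139
H→C→E→V→X→R→H: 22+26+29+34+31+37 = 179
H→C→E→V→R→X→H: 22+26+29+32+31+30 = 170
H→C→E→R→X→V→H: 22+26+17+31+34+13 = 143
H→C→E→R→V→X→H: 22+26+17+32+34+30 = 161
H→C→X→E→V→R→H: 22+32+15+29+32+37 = 167
H→C→X→E→R→V→H: 22+32+15+17+32+13 = 131
H→C→X→V→E→R→H: 22+32+34+29+17+37 = 171
H→C→X→V→R→E→H: 22+32+34+32+17+21 = 158
H→C→X→R→E→V→H: 22+32+31+17+29+13 = 144
H→C→X→R→V→E→H: 22+32+31+32+29+21 = 167
H→C→V→E→X→R→H: 22+9+29+15+31+37 = 143
H→C→V→E→R→X→H: 22+9+29+17+31+30 = 138
… (46 more)
H→X→E→R→C→V→H: 30+15+17+23+9+13 = 107  ← best
The minimum is 107.
One optimal route: H → X → E → R → C → V → H (or its reverse).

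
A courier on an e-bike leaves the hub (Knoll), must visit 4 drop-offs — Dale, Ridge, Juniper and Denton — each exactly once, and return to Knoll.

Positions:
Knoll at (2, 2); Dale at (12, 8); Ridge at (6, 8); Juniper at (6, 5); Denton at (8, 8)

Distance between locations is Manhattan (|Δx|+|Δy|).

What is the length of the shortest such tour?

With 4 stops there are 4!/2 = 12 distinct round trips (a route and its reverse cost the same).
Knoll - Dale - Ridge - Juniper - Denton - Knoll: 16+6+3+5+12 = 42
Knoll - Dale - Ridge - Denton - Juniper - Knoll: 16+6+2+5+7 = 36
Knoll - Dale - Juniper - Ridge - Denton - Knoll: 16+9+3+2+12 = 42
Knoll - Dale - Juniper - Denton - Ridge - Knoll: 16+9+5+2+10 = 42
Knoll - Dale - Denton - Ridge - Juniper - Knoll: 16+4+2+3+7 = 32
Knoll - Dale - Denton - Juniper - Ridge - Knoll: 16+4+5+3+10 = 38
Knoll - Ridge - Dale - Juniper - Denton - Knoll: 10+6+9+5+12 = 42
Knoll - Ridge - Dale - Denton - Juniper - Knoll: 10+6+4+5+7 = 32
Knoll - Ridge - Juniper - Dale - Denton - Knoll: 10+3+9+4+12 = 38
Knoll - Ridge - Denton - Dale - Juniper - Knoll: 10+2+4+9+7 = 32
Knoll - Juniper - Dale - Ridge - Denton - Knoll: 7+9+6+2+12 = 36
Knoll - Juniper - Ridge - Dale - Denton - Knoll: 7+3+6+4+12 = 32
The minimum is 32.
One optimal route: Knoll → Dale → Denton → Ridge → Juniper → Knoll (or its reverse).

32 — the shortest possible round trip.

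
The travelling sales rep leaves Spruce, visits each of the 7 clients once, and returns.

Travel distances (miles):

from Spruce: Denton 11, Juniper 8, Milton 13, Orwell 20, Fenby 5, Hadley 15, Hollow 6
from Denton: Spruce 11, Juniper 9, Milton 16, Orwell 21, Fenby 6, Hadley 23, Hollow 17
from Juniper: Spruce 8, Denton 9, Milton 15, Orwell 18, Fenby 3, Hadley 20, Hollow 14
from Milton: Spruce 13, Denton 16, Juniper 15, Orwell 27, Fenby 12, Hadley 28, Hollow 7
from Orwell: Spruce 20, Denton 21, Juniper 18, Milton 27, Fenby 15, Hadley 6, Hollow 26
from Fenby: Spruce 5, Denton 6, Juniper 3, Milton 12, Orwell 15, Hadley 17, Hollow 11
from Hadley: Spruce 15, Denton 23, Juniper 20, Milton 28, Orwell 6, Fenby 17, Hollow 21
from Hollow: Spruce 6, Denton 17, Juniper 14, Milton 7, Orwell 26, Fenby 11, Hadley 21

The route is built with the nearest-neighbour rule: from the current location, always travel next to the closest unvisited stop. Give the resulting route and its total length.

Spruce → [Fenby:5 / Hollow:6 / Juniper:8 / Denton:11 / Milton:13 / Hadley:15 / Orwell:20] → Fenby (5)
Fenby → [Juniper:3 / Denton:6 / Hollow:11 / Milton:12 / Orwell:15 / Hadley:17] → Juniper (3)
Juniper → [Denton:9 / Hollow:14 / Milton:15 / Orwell:18 / Hadley:20] → Denton (9)
Denton → [Milton:16 / Hollow:17 / Orwell:21 / Hadley:23] → Milton (16)
Milton → [Hollow:7 / Orwell:27 / Hadley:28] → Hollow (7)
Hollow → [Hadley:21 / Orwell:26] → Hadley (21)
Hadley → [Orwell:6] → Orwell (6)
Return Orwell→Spruce: 20.
Total = 5 + 3 + 9 + 16 + 7 + 21 + 6 + 20 = 87.

Total distance 87 miles via the nearest-neighbour route Spruce → Fenby → Juniper → Denton → Milton → Hollow → Hadley → Orwell → Spruce.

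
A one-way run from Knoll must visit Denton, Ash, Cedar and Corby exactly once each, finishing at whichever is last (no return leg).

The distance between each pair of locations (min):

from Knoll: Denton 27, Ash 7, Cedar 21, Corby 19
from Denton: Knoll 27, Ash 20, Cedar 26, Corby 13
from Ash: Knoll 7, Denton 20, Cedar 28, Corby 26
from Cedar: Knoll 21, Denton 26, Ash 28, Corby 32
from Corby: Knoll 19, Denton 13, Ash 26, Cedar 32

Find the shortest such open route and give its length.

There are 4! = 24 possible orderings.
Knoll - Denton - Ash - Cedar - Corby: 27+20+28+32 = 107
Knoll - Denton - Ash - Corby - Cedar: 27+20+26+32 = 105
Knoll - Denton - Cedar - Ash - Corby: 27+26+28+26 = 107
Knoll - Denton - Cedar - Corby - Ash: 27+26+32+26 = 111
Knoll - Denton - Corby - Ash - Cedar: 27+13+26+28 = 94
Knoll - Denton - Corby - Cedar - Ash: 27+13+32+28 = 100
Knoll - Ash - Denton - Cedar - Corby: 7+20+26+32 = 85
Knoll - Ash - Denton - Corby - Cedar: 7+20+13+32 = 72
Knoll - Ash - Cedar - Denton - Corby: 7+28+26+13 = 74
Knoll - Ash - Cedar - Corby - Denton: 7+28+32+13 = 80
Knoll - Ash - Corby - Denton - Cedar: 7+26+13+26 = 72
Knoll - Ash - Corby - Cedar - Denton: 7+26+32+26 = 91
Knoll - Cedar - Denton - Ash - Corby: 21+26+20+26 = 93
Knoll - Cedar - Denton - Corby - Ash: 21+26+13+26 = 86
… (10 more)
The minimum is 72.
One shortest path: Knoll → Ash → Denton → Corby → Cedar.

Shortest open route: 72 min.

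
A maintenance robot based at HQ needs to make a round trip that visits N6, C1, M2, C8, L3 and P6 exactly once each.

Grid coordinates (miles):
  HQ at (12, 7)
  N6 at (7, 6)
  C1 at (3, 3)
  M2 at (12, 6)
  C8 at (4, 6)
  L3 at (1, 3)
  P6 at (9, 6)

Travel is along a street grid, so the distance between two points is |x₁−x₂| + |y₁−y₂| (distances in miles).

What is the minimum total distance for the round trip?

Minimum total distance: 30 miles.

HQ-N6-C1-M2-C8-L3-P6-HQ: 6+7+12+8+6+11+4 = 54
HQ-N6-C1-M2-C8-P6-L3-HQ: 6+7+12+8+5+11+15 = 64
HQ-N6-C1-M2-L3-C8-P6-HQ: 6+7+12+14+6+5+4 = 54
HQ-N6-C1-M2-L3-P6-C8-HQ: 6+7+12+14+11+5+9 = 64
HQ-N6-C1-M2-P6-C8-L3-HQ: 6+7+12+3+5+6+15 = 54
HQ-N6-C1-M2-P6-L3-C8-HQ: 6+7+12+3+11+6+9 = 54
HQ-N6-C1-C8-M2-L3-P6-HQ: 6+7+4+8+14+11+4 = 54
HQ-N6-C1-C8-M2-P6-L3-HQ: 6+7+4+8+3+11+15 = 54
… (352 more)
HQ-N6-C1-L3-C8-P6-M2-HQ: 6+7+2+6+5+3+1 = 30  ← best
The minimum is 30.
One optimal route: HQ → N6 → C1 → L3 → C8 → P6 → M2 → HQ (or its reverse).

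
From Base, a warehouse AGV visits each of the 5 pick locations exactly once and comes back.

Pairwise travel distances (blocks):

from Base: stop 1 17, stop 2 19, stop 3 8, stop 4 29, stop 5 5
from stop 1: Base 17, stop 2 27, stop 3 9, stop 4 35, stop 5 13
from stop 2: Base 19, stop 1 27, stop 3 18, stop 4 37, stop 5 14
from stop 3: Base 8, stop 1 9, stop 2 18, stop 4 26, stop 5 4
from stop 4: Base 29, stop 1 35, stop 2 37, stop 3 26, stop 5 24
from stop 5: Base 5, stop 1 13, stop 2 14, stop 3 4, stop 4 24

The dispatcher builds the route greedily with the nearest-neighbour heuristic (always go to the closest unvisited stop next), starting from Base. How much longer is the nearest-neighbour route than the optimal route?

3 blocks longer than the optimal tour.

Base: stop 5=5, stop 3=8, stop 1=17, stop 2=19, stop 4=29 ⇒ stop 5
stop 5: stop 3=4, stop 1=13, stop 2=14, stop 4=24 ⇒ stop 3
stop 3: stop 1=9, stop 2=18, stop 4=26 ⇒ stop 1
stop 1: stop 2=27, stop 4=35 ⇒ stop 2
stop 2: stop 4=37 ⇒ stop 4
NN route Base → stop 5 → stop 3 → stop 1 → stop 2 → stop 4 → Base costs 111.
Optimal: Base → stop 1 → stop 3 → stop 4 → stop 2 → stop 5 → Base costs 108 (by enumerating all 60 distinct tours).
Excess = 111 − 108 = 3.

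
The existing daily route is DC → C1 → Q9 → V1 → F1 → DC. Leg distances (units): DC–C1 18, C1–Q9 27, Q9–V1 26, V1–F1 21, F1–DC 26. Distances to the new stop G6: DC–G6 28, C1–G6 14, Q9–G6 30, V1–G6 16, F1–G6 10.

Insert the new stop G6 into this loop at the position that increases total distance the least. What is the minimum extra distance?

+5 — insert G6 between V1 and F1.

Insertion cost between consecutive stops i–j is d(i,G6) + d(G6,j) − d(i,j):
  between DC and C1: 28 + 14 − 18 = 24
  between C1 and Q9: 14 + 30 − 27 = 17
  between Q9 and V1: 30 + 16 − 26 = 20
  between V1 and F1: 16 + 10 − 21 = 5
  between F1 and DC: 10 + 28 − 26 = 12
Cheapest insertion is between V1 and F1, adding 5.
New total = 118 + 5 = 123.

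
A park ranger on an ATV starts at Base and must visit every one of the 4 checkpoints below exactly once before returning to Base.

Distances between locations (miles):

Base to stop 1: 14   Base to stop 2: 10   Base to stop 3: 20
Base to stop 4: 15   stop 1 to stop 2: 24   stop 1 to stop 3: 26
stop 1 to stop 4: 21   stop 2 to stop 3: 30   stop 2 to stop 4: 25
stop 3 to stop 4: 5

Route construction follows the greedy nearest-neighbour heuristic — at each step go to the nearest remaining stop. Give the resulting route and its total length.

From Base: distances to unvisited — stop 2=10, stop 1=14, stop 4=15, stop 3=20. Nearest is stop 2 (10).
From stop 2: distances to unvisited — stop 1=24, stop 4=25, stop 3=30. Nearest is stop 1 (24).
From stop 1: distances to unvisited — stop 4=21, stop 3=26. Nearest is stop 4 (21).
From stop 4: distances to unvisited — stop 3=5. Nearest is stop 3 (5).
Return stop 3→Base: 20.
Total = 10 + 24 + 21 + 5 + 20 = 80.

Total distance 80 miles via the nearest-neighbour route Base → stop 2 → stop 1 → stop 4 → stop 3 → Base.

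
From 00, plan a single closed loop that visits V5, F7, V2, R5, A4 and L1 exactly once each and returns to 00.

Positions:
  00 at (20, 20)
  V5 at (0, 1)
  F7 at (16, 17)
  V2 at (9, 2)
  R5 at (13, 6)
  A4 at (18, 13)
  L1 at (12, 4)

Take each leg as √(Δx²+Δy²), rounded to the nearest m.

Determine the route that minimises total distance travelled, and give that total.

With 6 stops there are 6!/2 = 360 distinct round trips (a route and its reverse cost the same).
00 - V5 - F7 - V2 - R5 - A4 - L1 - 00: 28+23+17+6+9+11+18 = 112
00 - V5 - F7 - V2 - R5 - L1 - A4 - 00: 28+23+17+6+2+11+7 = 94
00 - V5 - F7 - V2 - A4 - R5 - L1 - 00: 28+23+17+14+9+2+18 = 111
00 - V5 - F7 - V2 - A4 - L1 - R5 - 00: 28+23+17+14+11+2+16 = 111
00 - V5 - F7 - V2 - L1 - R5 - A4 - 00: 28+23+17+4+2+9+7 = 90
00 - V5 - F7 - V2 - L1 - A4 - R5 - 00: 28+23+17+4+11+9+16 = 108
00 - V5 - F7 - R5 - V2 - A4 - L1 - 00: 28+23+11+6+14+11+18 = 111
00 - V5 - F7 - R5 - V2 - L1 - A4 - 00: 28+23+11+6+4+11+7 = 90
… (352 more)
00 - F7 - V5 - V2 - L1 - R5 - A4 - 00: 5+23+9+4+2+9+7 = 59  ← best
The minimum is 59.
One optimal route: 00 → F7 → V5 → V2 → L1 → R5 → A4 → 00 (or its reverse).

Minimum total distance: 59 m.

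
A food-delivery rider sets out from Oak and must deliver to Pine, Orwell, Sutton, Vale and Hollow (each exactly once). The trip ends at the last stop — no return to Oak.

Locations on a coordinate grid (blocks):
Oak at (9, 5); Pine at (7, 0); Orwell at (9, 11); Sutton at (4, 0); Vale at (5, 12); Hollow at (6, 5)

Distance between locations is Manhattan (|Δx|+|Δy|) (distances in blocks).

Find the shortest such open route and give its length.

Shortest open route: 28 blocks.

There are 5! = 120 possible orderings.
Oak - Pine - Orwell - Sutton - Vale - Hollow: 7+13+16+13+8 = 57
Oak - Pine - Orwell - Sutton - Hollow - Vale: 7+13+16+7+8 = 51
Oak - Pine - Orwell - Vale - Sutton - Hollow: 7+13+5+13+7 = 45
Oak - Pine - Orwell - Vale - Hollow - Sutton: 7+13+5+8+7 = 40
Oak - Pine - Orwell - Hollow - Sutton - Vale: 7+13+9+7+13 = 49
Oak - Pine - Orwell - Hollow - Vale - Sutton: 7+13+9+8+13 = 50
Oak - Pine - Sutton - Orwell - Vale - Hollow: 7+3+16+5+8 = 39
Oak - Pine - Sutton - Orwell - Hollow - Vale: 7+3+16+9+8 = 43
Oak - Pine - Sutton - Vale - Orwell - Hollow: 7+3+13+5+9 = 37
Oak - Pine - Sutton - Vale - Hollow - Orwell: 7+3+13+8+9 = 40
Oak - Pine - Sutton - Hollow - Orwell - Vale: 7+3+7+9+5 = 31
Oak - Pine - Sutton - Hollow - Vale - Orwell: 7+3+7+8+5 = 30
Oak - Pine - Vale - Orwell - Sutton - Hollow: 7+14+5+16+7 = 49
Oak - Pine - Vale - Orwell - Hollow - Sutton: 7+14+5+9+7 = 42
… (106 more)
Oak - Orwell - Vale - Hollow - Pine - Sutton: 6+5+8+6+3 = 28  ← best
The minimum is 28.
One shortest path: Oak → Orwell → Vale → Hollow → Pine → Sutton.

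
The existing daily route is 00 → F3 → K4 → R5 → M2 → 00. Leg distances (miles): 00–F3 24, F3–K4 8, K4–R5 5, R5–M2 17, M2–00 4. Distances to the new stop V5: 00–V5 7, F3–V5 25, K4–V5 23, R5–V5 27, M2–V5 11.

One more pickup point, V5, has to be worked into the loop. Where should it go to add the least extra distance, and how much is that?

Minimum extra distance: 8 miles, inserting V5 between 00 and F3.

Insertion cost between consecutive stops i–j is d(i,V5) + d(V5,j) − d(i,j):
  between 00 and F3: 7 + 25 − 24 = 8
  between F3 and K4: 25 + 23 − 8 = 40
  between K4 and R5: 23 + 27 − 5 = 45
  between R5 and M2: 27 + 11 − 17 = 21
  between M2 and 00: 11 + 7 − 4 = 14
Cheapest insertion is between 00 and F3, adding 8.
New total = 58 + 8 = 66.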